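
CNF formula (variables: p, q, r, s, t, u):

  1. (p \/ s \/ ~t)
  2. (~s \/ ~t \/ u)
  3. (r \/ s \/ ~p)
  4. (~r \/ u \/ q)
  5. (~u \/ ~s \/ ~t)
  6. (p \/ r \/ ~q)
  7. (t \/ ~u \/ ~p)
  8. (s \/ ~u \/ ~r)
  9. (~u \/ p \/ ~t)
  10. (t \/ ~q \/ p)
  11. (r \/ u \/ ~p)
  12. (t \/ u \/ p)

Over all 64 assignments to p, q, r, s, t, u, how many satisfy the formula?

Satisfying assignments:
  p=0 q=0 r=0 s=0 t=0 u=1
  p=0 q=0 r=0 s=1 t=0 u=1
  p=0 q=0 r=1 s=1 t=0 u=1
  p=1 q=1 r=1 s=0 t=0 u=0
  p=1 q=1 r=1 s=0 t=1 u=0
  p=1 q=1 r=1 s=1 t=0 u=0
Count: 6.

6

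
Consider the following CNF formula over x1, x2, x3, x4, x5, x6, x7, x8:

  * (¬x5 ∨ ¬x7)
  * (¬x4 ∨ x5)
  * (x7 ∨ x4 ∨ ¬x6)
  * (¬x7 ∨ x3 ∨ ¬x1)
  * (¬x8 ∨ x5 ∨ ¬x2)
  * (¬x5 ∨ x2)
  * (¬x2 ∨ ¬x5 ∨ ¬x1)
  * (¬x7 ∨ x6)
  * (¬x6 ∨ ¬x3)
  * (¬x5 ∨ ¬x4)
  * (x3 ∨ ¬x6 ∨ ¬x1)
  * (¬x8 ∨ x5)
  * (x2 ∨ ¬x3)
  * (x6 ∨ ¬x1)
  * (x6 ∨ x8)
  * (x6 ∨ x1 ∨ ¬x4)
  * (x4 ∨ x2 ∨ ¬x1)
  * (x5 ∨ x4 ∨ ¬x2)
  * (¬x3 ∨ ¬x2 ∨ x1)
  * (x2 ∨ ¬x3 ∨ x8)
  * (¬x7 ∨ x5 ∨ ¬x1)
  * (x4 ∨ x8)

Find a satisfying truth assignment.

Set x1 = False and propagate.
Try x2 = True.
  then x3 is forced to False.
Set x4 = False and propagate.
  then x5 is forced to True.
  then x7 is forced to False.
  then x6 is forced to False.
  then x8 is forced to True.
Check each clause:
  1. (¬x5 ∨ ¬x7) — ¬x7 is true.
  2. (x5 ∨ ¬x4) — ¬x4 is true.
  3. (¬x6 ∨ x7 ∨ x4) — ¬x6 is true.
  4. (¬x1 ∨ ¬x7 ∨ x3) — ¬x7 is true.
  5. (x5 ∨ ¬x2 ∨ ¬x8) — x5 is true.
  6. (¬x5 ∨ x2) — x2 is true.
  7. (¬x2 ∨ ¬x5 ∨ ¬x1) — ¬x1 is true.
  8. (¬x7 ∨ x6) — ¬x7 is true.
  9. (¬x3 ∨ ¬x6) — ¬x6 is true.
  10. (¬x5 ∨ ¬x4) — ¬x4 is true.
  11. (¬x1 ∨ x3 ∨ ¬x6) — ¬x6 is true.
  12. (x5 ∨ ¬x8) — x5 is true.
  13. (¬x3 ∨ x2) — x2 is true.
  14. (x6 ∨ ¬x1) — ¬x1 is true.
  15. (x8 ∨ x6) — x8 is true.
  16. (x6 ∨ ¬x4 ∨ x1) — ¬x4 is true.
  17. (x2 ∨ x4 ∨ ¬x1) — x2 is true.
  18. (x5 ∨ ¬x2 ∨ x4) — x5 is true.
  19. (¬x2 ∨ x1 ∨ ¬x3) — ¬x3 is true.
  20. (¬x3 ∨ x8 ∨ x2) — x8 is true.
  21. (¬x7 ∨ x5 ∨ ¬x1) — ¬x7 is true.
  22. (x4 ∨ x8) — x8 is true.

x1 = False  x2 = True  x3 = False  x4 = False  x5 = True  x6 = False  x7 = False  x8 = True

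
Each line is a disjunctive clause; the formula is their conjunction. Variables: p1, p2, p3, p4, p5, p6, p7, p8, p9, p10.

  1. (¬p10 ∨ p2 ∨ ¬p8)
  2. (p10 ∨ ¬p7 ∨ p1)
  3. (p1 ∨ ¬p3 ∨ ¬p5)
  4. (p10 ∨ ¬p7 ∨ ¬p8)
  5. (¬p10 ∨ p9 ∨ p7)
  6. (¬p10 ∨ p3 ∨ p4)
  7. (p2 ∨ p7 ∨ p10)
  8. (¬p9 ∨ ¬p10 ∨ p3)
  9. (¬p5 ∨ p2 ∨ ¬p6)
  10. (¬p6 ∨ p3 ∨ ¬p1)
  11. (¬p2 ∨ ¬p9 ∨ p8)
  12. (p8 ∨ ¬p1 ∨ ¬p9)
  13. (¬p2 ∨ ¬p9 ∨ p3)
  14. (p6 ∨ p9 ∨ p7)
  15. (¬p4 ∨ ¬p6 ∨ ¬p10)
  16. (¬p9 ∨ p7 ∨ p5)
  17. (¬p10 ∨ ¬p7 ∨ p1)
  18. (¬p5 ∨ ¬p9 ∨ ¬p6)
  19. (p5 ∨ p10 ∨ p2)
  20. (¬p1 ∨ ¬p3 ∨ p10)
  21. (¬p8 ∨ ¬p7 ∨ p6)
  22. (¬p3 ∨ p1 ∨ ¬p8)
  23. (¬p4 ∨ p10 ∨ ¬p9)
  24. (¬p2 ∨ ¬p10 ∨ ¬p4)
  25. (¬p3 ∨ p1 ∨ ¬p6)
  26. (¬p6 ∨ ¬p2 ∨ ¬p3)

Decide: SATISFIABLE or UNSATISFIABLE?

Branch on p1: take p1 = True.
Set p2 = False and propagate.
Try p3 = True.
  then p10 is forced to True.
  then p8 is forced to False.
  then p9 is forced to False.
  then p7 is forced to True.
For the remaining variables, p4 = True, p5 = False, p6 = False works.
Every clause has at least one true literal under this assignment.
So p1 = T, p2 = F, p3 = T, p4 = T, p5 = F, p6 = F, p7 = T, p8 = F, p9 = F, p10 = T is a satisfying assignment.

SATISFIABLE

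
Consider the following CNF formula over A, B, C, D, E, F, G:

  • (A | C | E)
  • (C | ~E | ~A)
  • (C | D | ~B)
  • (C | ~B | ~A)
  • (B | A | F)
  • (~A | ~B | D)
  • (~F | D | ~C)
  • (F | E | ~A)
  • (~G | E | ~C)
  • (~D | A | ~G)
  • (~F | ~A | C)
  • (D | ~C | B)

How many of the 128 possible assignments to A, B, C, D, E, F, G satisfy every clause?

Case analysis on A and C:
  A=1, C=1: B free; 5 ways for (D,E,F,G) × 2^1 = 10.
  A=1, C=0: a clause becomes empty — 0.
  A=0, C=1: 9 of the 32 assignments to (B,D,E,F,G) work.
  A=0, C=0: 5 of the 32 assignments to (B,D,E,F,G) work.
Total: 10 + 0 + 9 + 5 = 24.

24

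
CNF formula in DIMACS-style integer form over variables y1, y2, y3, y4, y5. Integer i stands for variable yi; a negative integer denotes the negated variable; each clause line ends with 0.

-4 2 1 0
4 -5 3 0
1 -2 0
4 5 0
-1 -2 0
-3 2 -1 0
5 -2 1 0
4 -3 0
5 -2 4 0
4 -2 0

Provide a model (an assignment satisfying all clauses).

y1=T, y2=F, y3=F, y4=T, y5=T

Branch on y1: take y1 = True.
  then y2 is forced to False.
  then y3 is forced to False.
Set y4 = True and propagate.
y5 is now unconstrained; take y5 = True.
Every clause has at least one true literal under this assignment.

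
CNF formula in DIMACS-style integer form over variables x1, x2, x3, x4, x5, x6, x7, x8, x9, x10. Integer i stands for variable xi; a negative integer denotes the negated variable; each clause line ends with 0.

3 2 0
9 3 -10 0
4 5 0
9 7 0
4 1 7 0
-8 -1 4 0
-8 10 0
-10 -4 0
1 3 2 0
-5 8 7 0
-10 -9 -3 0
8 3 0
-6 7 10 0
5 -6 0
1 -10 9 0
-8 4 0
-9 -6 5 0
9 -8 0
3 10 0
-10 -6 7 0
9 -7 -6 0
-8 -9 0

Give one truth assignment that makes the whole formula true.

x1=F, x2=F, x3=T, x4=T, x5=T, x6=F, x7=T, x8=F, x9=F, x10=F

Pure literal: x6 appears only negated; assign x6 = False.
Try x1 = False.
Set x2 = False and propagate.
  then x3 is forced to True.
Set x4 = True and propagate.
  then x10 is forced to False.
  then x8 is forced to False.
For the remaining variables, x5 = True, x7 = True, x9 = False works.
Every clause has at least one true literal under this assignment.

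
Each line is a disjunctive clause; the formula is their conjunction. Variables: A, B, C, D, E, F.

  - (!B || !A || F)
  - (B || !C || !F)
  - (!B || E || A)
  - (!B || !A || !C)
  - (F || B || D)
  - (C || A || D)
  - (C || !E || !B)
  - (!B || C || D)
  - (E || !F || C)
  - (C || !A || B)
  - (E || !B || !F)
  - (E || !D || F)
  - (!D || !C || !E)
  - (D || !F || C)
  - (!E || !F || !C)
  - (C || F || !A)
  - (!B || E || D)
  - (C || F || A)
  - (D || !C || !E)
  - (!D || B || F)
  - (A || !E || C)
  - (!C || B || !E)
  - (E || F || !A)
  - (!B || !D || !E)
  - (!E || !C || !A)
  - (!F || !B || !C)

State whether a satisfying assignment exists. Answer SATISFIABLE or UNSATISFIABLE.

C = True:
  B = True:
    propagation gives A=False, E=True, D=False; an empty clause results — contradiction.
  B = False:
    propagation gives F=False, D=True; an empty clause results — contradiction.
C = False:
  B = True:
    propagation gives E=False, A=True, F=True; an empty clause results — contradiction.
  B = False:
    propagation gives A=False, D=True, F=True, E=True; an empty clause results — contradiction.
Every branch closes, so no satisfying assignment exists.

UNSATISFIABLE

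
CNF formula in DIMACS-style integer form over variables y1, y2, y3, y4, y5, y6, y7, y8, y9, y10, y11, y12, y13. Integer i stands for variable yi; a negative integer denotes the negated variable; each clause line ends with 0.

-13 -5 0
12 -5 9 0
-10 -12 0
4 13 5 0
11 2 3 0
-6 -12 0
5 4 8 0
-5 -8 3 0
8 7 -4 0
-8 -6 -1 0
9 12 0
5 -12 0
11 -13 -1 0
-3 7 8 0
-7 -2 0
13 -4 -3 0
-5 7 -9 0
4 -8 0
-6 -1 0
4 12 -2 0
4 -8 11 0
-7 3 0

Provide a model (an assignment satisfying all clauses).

y1 = True, y2 = False, y3 = True, y4 = False, y5 = True, y6 = False, y7 = True, y8 = False, y9 = True, y10 = False, y11 = False, y12 = True, y13 = False

Check each clause:
  1. (~y5 \/ ~y13) — ~y13 is true.
  2. (~y5 \/ y12 \/ y9) — y9 is true.
  3. (~y10 \/ ~y12) — ~y10 is true.
  4. (y4 \/ y13 \/ y5) — y5 is true.
  5. (y3 \/ y2 \/ y11) — y3 is true.
  6. (~y6 \/ ~y12) — ~y6 is true.
  7. (y4 \/ y8 \/ y5) — y5 is true.
  8. (~y8 \/ y3 \/ ~y5) — ~y8 is true.
  9. (y7 \/ y8 \/ ~y4) — ~y4 is true.
  10. (~y1 \/ ~y8 \/ ~y6) — ~y8 is true.
  11. (y12 \/ y9) — y9 is true.
  12. (y5 \/ ~y12) — y5 is true.
  13. (~y13 \/ y11 \/ ~y1) — ~y13 is true.
  14. (y7 \/ ~y3 \/ y8) — y7 is true.
  15. (~y7 \/ ~y2) — ~y2 is true.
  16. (~y3 \/ y13 \/ ~y4) — ~y4 is true.
  17. (~y9 \/ ~y5 \/ y7) — y7 is true.
  18. (~y8 \/ y4) — ~y8 is true.
  19. (~y1 \/ ~y6) — ~y6 is true.
  20. (y12 \/ ~y2 \/ y4) — y12 is true.
  21. (y11 \/ ~y8 \/ y4) — ~y8 is true.
  22. (~y7 \/ y3) — y3 is true.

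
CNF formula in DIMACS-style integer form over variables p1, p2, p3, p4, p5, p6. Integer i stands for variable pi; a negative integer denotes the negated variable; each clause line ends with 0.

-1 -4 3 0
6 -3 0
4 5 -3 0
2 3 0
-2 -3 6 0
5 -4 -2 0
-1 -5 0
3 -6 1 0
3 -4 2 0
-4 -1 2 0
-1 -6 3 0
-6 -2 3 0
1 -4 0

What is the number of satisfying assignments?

5

Satisfying assignments:
  p1=0 p2=0 p3=1 p4=0 p5=1 p6=1
  p1=0 p2=1 p3=0 p4=0 p5=0 p6=0
  p1=0 p2=1 p3=0 p4=0 p5=1 p6=0
  p1=0 p2=1 p3=1 p4=0 p5=1 p6=1
  p1=1 p2=1 p3=0 p4=0 p5=0 p6=0
That's 5 in total.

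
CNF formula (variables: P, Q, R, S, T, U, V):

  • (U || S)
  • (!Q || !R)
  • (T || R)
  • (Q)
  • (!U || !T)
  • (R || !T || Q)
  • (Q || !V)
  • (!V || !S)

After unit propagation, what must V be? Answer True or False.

(Q) stands alone — Q = True.
In (!R || !Q), !Q is now false; !R must hold, so R = False.
(T || R) with R = False leaves only T, so T = True.
In (!T || !U), !T is now false; !U must hold, so U = False.
From (S || U) and U = False: S = True.
(!S || !V): since S = True, the clause reduces to (!V). V = False.

False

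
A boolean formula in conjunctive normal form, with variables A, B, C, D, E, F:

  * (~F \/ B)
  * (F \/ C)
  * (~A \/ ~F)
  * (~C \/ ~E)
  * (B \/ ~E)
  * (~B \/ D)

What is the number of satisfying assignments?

Case analysis on B and F:
  B=T, F=T: remaining (A,C,D,E) ∈ {(F,F,T,F); (F,F,T,T); (F,T,T,F)} — 3.
  B=T, F=F: remaining (A,C,D,E) ∈ {(F,T,T,F); (T,T,T,F)} — 2.
  B=F, F=T: a clause becomes empty — 0.
  B=F, F=F: remaining (A,C,D,E) ∈ {(F,T,F,F); (F,T,T,F); (T,T,F,F); (T,T,T,F)} — 4.
Total: 3 + 2 + 0 + 4 = 9.

9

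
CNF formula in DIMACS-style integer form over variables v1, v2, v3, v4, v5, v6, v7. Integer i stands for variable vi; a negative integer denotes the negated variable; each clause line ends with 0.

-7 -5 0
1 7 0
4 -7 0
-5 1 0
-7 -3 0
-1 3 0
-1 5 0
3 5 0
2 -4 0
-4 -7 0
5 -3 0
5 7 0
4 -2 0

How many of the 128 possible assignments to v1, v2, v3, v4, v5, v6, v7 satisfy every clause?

4

The models are:
  v1=T v2=F v3=T v4=F v5=T v6=F v7=F
  v1=T v2=F v3=T v4=F v5=T v6=T v7=F
  v1=T v2=T v3=T v4=T v5=T v6=F v7=F
  v1=T v2=T v3=T v4=T v5=T v6=T v7=F
Count: 4.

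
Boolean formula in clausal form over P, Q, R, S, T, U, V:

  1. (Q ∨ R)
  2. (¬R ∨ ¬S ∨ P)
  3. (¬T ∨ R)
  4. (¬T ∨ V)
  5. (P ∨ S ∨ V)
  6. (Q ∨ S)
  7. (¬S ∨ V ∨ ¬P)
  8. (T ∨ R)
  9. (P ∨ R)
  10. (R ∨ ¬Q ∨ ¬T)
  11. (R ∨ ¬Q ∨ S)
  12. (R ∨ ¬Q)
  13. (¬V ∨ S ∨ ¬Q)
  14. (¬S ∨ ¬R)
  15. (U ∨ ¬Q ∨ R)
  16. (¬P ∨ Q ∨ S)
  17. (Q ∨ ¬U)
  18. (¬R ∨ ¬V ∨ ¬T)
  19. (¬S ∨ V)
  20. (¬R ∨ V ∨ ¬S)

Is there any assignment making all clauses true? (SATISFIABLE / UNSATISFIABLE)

Branch on P: take P = True.
The remaining clauses are satisfied by Q = True, R = True, S = False, T = False, U = False, V = False.
So P=True  Q=True  R=True  S=False  T=False  U=False  V=False is a satisfying assignment.

SATISFIABLE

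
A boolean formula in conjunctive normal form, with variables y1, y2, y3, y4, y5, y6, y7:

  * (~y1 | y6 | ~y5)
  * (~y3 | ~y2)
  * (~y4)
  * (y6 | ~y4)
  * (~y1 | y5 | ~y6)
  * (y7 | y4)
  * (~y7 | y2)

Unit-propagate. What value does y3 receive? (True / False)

(~y4) is a unit clause: y4 = False.
(y7 | y4): since y4 = False, the clause reduces to (y7). y7 = True.
(y2 | ~y7) with y7 = True leaves only y2, so y2 = True.
In (~y2 | ~y3), ~y2 is now false; ~y3 must hold, so y3 = False.

False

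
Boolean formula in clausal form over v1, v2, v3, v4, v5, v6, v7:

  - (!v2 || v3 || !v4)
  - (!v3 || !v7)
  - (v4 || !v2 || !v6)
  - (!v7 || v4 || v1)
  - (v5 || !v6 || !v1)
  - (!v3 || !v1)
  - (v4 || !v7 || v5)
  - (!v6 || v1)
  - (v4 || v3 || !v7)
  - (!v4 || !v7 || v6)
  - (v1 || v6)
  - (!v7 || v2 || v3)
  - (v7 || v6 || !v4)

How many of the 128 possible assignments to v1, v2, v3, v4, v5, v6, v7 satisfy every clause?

Satisfying assignments:
  v1=T v2=F v3=F v4=F v5=F v6=F v7=F
  v1=T v2=F v3=F v4=F v5=T v6=F v7=F
  v1=T v2=F v3=F v4=F v5=T v6=T v7=F
  v1=T v2=F v3=F v4=T v5=T v6=T v7=F
  v1=T v2=T v3=F v4=F v5=F v6=F v7=F
  v1=T v2=T v3=F v4=F v5=T v6=F v7=F
Count: 6.

6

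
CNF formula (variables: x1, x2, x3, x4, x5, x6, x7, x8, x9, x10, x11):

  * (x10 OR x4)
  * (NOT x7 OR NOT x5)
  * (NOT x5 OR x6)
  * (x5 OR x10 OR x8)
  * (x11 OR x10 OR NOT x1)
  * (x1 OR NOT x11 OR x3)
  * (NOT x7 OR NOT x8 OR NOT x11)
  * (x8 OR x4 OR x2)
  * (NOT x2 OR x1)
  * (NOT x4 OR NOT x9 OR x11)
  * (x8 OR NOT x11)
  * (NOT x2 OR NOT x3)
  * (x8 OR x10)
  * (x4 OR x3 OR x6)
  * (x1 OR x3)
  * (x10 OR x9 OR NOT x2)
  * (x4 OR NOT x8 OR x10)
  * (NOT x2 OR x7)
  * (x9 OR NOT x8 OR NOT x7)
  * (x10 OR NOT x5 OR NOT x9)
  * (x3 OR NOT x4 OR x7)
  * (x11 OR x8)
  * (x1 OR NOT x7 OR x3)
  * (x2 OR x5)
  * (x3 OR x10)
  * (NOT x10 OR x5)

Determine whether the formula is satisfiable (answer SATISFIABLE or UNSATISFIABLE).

SATISFIABLE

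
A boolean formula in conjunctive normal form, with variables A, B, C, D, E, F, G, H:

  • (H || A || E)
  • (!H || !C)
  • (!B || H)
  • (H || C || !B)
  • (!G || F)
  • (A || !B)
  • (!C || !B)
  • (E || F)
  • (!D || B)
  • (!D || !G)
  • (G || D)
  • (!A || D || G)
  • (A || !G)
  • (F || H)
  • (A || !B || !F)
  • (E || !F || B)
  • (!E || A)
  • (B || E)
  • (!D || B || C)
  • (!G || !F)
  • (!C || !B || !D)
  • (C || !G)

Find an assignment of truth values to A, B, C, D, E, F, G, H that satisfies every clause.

A = True  B = True  C = False  D = True  E = True  F = True  G = False  H = True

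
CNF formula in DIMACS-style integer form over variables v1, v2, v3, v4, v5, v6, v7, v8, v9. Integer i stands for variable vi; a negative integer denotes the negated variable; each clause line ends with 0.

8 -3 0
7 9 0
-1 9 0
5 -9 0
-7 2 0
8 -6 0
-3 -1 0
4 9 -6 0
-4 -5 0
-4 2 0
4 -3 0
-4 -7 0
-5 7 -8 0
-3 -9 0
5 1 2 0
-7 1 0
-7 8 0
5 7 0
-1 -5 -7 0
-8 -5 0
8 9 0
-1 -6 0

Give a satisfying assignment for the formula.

v2 occurs only positively in the remaining clauses — set v2 = True.
v3 occurs only negated in the remaining clauses — set v3 = False.
Set v1 = False and propagate.
  then v7 is forced to False.
  then v9 is forced to True.
  then v5 is forced to True.
  then v4 is forced to False.
  then v8 is forced to False.
  then v6 is forced to False.
Every clause has at least one true literal under this assignment.

v1=False  v2=True  v3=False  v4=False  v5=True  v6=False  v7=False  v8=False  v9=True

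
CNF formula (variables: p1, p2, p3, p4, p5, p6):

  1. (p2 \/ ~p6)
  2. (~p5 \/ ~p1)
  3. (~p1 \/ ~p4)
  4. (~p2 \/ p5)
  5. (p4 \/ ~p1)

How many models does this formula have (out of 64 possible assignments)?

16

Split on p1, then p2.
  p1=T, p2=T: a clause becomes empty — 0.
  p1=T, p2=F: a clause becomes empty — 0.
  p1=F, p2=T: forces p5=T; p3, p4, p6 free → 2^3 = 8.
  p1=F, p2=F: forces p6=F; p3, p4, p5 free → 2^3 = 8.
Total: 0 + 0 + 8 + 8 = 16.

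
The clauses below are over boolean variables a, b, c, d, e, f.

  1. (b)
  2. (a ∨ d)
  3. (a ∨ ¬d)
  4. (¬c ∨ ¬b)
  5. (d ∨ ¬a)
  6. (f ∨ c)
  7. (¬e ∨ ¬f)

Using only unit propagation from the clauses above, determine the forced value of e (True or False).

False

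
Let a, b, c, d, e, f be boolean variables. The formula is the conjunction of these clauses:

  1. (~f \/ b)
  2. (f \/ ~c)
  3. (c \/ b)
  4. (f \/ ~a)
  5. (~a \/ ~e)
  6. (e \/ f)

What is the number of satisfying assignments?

14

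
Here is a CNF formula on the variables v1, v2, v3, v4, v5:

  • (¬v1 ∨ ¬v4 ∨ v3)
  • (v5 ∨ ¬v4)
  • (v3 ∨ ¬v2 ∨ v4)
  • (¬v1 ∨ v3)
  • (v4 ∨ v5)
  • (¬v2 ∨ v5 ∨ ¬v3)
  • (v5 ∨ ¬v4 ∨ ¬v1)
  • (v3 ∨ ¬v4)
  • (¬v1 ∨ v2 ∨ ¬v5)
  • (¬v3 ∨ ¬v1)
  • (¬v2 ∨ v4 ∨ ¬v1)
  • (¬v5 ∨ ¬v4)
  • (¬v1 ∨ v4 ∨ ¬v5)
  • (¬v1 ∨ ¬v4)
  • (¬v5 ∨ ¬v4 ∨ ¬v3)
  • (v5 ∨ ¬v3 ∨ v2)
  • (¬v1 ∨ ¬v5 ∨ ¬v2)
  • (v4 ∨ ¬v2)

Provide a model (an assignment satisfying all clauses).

v1=F, v2=F, v3=T, v4=F, v5=T

Check each clause:
  1. (v3 ∨ ¬v4 ∨ ¬v1) — v3 is true.
  2. (¬v4 ∨ v5) — ¬v4 is true.
  3. (v4 ∨ ¬v2 ∨ v3) — v3 is true.
  4. (¬v1 ∨ v3) — v3 is true.
  5. (v4 ∨ v5) — v5 is true.
  6. (¬v3 ∨ ¬v2 ∨ v5) — v5 is true.
  7. (v5 ∨ ¬v4 ∨ ¬v1) — ¬v4 is true.
  8. (v3 ∨ ¬v4) — v3 is true.
  9. (v2 ∨ ¬v1 ∨ ¬v5) — ¬v1 is true.
  10. (¬v3 ∨ ¬v1) — ¬v1 is true.
  11. (v4 ∨ ¬v1 ∨ ¬v2) — ¬v2 is true.
  12. (¬v4 ∨ ¬v5) — ¬v4 is true.
  13. (v4 ∨ ¬v5 ∨ ¬v1) — ¬v1 is true.
  14. (¬v1 ∨ ¬v4) — ¬v4 is true.
  15. (¬v5 ∨ ¬v4 ∨ ¬v3) — ¬v4 is true.
  16. (v5 ∨ v2 ∨ ¬v3) — v5 is true.
  17. (¬v5 ∨ ¬v2 ∨ ¬v1) — ¬v1 is true.
  18. (¬v2 ∨ v4) — ¬v2 is true.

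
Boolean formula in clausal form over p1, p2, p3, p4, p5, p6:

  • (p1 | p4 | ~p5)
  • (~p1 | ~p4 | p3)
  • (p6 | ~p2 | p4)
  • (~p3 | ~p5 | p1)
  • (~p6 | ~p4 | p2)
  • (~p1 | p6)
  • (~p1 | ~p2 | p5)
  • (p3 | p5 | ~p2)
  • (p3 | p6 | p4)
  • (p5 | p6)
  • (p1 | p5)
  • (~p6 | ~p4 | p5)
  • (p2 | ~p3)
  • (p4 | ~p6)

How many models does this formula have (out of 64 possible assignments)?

4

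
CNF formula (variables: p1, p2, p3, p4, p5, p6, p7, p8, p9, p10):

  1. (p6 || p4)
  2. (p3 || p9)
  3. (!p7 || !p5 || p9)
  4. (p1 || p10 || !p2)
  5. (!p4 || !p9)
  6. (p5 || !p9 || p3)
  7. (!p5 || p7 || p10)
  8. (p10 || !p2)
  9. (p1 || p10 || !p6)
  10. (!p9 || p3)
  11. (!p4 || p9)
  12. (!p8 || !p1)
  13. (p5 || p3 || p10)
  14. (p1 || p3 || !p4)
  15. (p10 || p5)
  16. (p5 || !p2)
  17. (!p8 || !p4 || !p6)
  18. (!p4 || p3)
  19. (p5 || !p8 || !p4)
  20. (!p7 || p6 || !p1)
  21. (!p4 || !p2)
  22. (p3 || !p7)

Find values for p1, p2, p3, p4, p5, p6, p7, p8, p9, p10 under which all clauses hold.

p1=True  p2=False  p3=True  p4=False  p5=False  p6=True  p7=True  p8=False  p9=False  p10=True

Check each clause:
  1. (p6 || p4) — p6 is true.
  2. (p9 || p3) — p3 is true.
  3. (p9 || !p7 || !p5) — !p5 is true.
  4. (p10 || !p2 || p1) — p1 is true.
  5. (!p4 || !p9) — !p4 is true.
  6. (p5 || !p9 || p3) — p3 is true.
  7. (!p5 || p7 || p10) — p10 is true.
  8. (p10 || !p2) — p10 is true.
  9. (!p6 || p10 || p1) — p1 is true.
  10. (!p9 || p3) — p3 is true.
  11. (p9 || !p4) — !p4 is true.
  12. (!p1 || !p8) — !p8 is true.
  13. (p10 || p5 || p3) — p10 is true.
  14. (p1 || !p4 || p3) — p1 is true.
  15. (p10 || p5) — p10 is true.
  16. (p5 || !p2) — !p2 is true.
  17. (!p8 || !p6 || !p4) — !p8 is true.
  18. (!p4 || p3) — p3 is true.
  19. (p5 || !p8 || !p4) — !p8 is true.
  20. (!p7 || p6 || !p1) — p6 is true.
  21. (!p4 || !p2) — !p4 is true.
  22. (p3 || !p7) — p3 is true.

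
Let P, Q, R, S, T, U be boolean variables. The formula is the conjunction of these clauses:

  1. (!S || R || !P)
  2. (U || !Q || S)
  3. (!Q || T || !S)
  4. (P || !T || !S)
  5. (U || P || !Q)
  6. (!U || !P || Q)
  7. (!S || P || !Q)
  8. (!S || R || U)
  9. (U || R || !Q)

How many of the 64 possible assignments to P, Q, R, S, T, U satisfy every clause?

Case analysis on Q and S:
  Q=T, S=T: remaining (P,R,T,U) ∈ {(T,T,T,F); (T,T,T,T)} — 2.
  Q=T, S=F: forces U=T; P, R, T free → 2^3 = 8.
  Q=F, S=T: 5 of the 16 assignments to (P,R,T,U) work.
  Q=F, S=F: R, T free; 3 ways for (P,U) × 2^2 = 12.
Total: 2 + 8 + 5 + 12 = 27.

27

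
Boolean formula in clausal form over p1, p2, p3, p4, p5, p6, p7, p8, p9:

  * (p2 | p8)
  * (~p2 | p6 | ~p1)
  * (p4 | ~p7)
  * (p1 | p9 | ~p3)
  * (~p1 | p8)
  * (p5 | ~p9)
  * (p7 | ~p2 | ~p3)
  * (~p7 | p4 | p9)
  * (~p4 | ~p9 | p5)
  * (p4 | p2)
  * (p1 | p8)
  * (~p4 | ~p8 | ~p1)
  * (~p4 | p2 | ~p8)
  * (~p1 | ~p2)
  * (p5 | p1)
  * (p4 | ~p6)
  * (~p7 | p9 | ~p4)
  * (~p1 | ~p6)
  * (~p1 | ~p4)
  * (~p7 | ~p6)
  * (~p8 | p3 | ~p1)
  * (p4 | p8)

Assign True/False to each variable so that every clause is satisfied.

p5 occurs only positively in the remaining clauses — set p5 = True.
Branch on p1: take p1 = False.
  then p8 is forced to True.
Try p2 = True.
Set p3 = False and propagate.
For the remaining variables, p4 = True, p6 = True, p7 = False, p9 = True works.
Every clause has at least one true literal under this assignment.

p1 = False, p2 = True, p3 = False, p4 = True, p5 = True, p6 = True, p7 = False, p8 = True, p9 = True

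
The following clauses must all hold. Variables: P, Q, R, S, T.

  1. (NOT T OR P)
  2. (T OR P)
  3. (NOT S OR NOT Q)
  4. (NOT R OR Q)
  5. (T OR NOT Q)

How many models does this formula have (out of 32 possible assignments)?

6

The models are:
  P=1 Q=0 R=0 S=0 T=0
  P=1 Q=0 R=0 S=0 T=1
  P=1 Q=0 R=0 S=1 T=0
  P=1 Q=0 R=0 S=1 T=1
  P=1 Q=1 R=0 S=0 T=1
  P=1 Q=1 R=1 S=0 T=1
That's 6 in total.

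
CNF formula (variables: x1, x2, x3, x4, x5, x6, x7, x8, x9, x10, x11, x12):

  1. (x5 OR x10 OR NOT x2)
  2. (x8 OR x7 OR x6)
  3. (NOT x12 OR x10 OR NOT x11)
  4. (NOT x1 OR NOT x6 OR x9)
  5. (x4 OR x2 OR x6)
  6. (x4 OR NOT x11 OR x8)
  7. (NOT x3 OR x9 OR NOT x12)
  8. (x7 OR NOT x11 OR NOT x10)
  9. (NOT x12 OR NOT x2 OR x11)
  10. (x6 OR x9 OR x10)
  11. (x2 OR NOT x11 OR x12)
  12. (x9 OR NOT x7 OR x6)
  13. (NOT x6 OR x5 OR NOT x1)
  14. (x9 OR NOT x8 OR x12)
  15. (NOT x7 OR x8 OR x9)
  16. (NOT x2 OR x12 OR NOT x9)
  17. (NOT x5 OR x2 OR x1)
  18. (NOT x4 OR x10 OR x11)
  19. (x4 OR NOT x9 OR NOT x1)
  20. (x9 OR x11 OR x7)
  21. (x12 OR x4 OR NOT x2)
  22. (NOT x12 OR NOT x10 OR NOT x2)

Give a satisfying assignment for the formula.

x1=False, x2=False, x3=True, x4=False, x5=False, x6=True, x7=True, x8=True, x9=True, x10=False, x11=False, x12=True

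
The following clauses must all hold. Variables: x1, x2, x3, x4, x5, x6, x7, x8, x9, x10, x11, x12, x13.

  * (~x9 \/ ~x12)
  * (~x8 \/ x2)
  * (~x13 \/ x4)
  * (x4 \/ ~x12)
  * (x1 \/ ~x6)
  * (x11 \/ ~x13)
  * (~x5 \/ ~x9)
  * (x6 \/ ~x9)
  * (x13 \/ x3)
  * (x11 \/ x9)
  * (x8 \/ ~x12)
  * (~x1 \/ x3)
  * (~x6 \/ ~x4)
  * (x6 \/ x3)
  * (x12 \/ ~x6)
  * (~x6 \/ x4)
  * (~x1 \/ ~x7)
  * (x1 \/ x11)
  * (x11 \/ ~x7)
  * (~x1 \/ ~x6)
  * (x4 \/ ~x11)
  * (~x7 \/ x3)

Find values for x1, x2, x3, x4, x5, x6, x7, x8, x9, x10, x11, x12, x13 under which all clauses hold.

x1=0, x2=1, x3=1, x4=1, x5=1, x6=0, x7=1, x8=0, x9=0, x10=1, x11=1, x12=0, x13=0

x2 occurs only positively in the remaining clauses — set x2 = True.
Pure literal: x3 appears only positively; assign x3 = True.
Try x1 = False.
  then x6 is forced to False.
  then x9 is forced to False.
  then x11 is forced to True.
  then x4 is forced to True.
For the remaining variables, x5 = True, x7 = True, x8 = False, x10 = True, x12 = False, x13 = False works.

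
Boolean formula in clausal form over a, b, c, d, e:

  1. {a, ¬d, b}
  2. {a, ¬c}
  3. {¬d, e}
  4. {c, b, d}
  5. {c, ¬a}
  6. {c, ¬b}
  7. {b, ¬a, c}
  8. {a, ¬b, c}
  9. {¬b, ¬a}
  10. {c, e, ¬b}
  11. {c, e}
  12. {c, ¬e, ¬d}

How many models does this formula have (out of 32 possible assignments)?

Satisfying assignments:
  a=T b=F c=T d=F e=F
  a=T b=F c=T d=F e=T
  a=T b=F c=T d=T e=T
Count: 3.

3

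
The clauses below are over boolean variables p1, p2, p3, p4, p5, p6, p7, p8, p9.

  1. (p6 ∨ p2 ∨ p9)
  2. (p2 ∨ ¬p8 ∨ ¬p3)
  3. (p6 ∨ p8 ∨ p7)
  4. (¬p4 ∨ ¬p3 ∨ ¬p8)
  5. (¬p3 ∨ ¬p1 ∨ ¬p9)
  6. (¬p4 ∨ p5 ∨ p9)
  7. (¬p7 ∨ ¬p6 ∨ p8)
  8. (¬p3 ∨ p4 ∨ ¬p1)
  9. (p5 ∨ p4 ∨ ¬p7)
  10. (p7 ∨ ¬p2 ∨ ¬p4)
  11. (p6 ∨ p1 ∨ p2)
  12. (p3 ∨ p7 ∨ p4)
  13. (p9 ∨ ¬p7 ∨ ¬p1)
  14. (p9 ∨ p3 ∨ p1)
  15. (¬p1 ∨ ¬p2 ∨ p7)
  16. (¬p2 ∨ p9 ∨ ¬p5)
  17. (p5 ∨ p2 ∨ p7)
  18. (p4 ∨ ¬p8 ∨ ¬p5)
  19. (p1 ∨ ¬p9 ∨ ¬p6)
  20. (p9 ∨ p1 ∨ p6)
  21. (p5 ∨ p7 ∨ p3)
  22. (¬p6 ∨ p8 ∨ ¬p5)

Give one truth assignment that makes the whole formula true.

p1=T, p2=F, p3=F, p4=T, p5=T, p6=F, p7=F, p8=T, p9=T

Check each clause:
  1. (p6 ∨ p2 ∨ p9) — p9 is true.
  2. (¬p8 ∨ p2 ∨ ¬p3) — ¬p3 is true.
  3. (p8 ∨ p6 ∨ p7) — p8 is true.
  4. (¬p4 ∨ ¬p8 ∨ ¬p3) — ¬p3 is true.
  5. (¬p9 ∨ ¬p1 ∨ ¬p3) — ¬p3 is true.
  6. (p9 ∨ p5 ∨ ¬p4) — p9 is true.
  7. (¬p7 ∨ p8 ∨ ¬p6) — p8 is true.
  8. (p4 ∨ ¬p1 ∨ ¬p3) — p4 is true.
  9. (¬p7 ∨ p5 ∨ p4) — ¬p7 is true.
  10. (¬p2 ∨ ¬p4 ∨ p7) — ¬p2 is true.
  11. (p6 ∨ p1 ∨ p2) — p1 is true.
  12. (p3 ∨ p4 ∨ p7) — p4 is true.
  13. (p9 ∨ ¬p1 ∨ ¬p7) — ¬p7 is true.
  14. (p1 ∨ p3 ∨ p9) — p9 is true.
  15. (¬p2 ∨ p7 ∨ ¬p1) — ¬p2 is true.
  16. (p9 ∨ ¬p5 ∨ ¬p2) — p9 is true.
  17. (p2 ∨ p5 ∨ p7) — p5 is true.
  18. (¬p5 ∨ p4 ∨ ¬p8) — p4 is true.
  19. (¬p9 ∨ ¬p6 ∨ p1) — p1 is true.
  20. (p1 ∨ p6 ∨ p9) — p9 is true.
  21. (p7 ∨ p3 ∨ p5) — p5 is true.
  22. (¬p5 ∨ p8 ∨ ¬p6) — p8 is true.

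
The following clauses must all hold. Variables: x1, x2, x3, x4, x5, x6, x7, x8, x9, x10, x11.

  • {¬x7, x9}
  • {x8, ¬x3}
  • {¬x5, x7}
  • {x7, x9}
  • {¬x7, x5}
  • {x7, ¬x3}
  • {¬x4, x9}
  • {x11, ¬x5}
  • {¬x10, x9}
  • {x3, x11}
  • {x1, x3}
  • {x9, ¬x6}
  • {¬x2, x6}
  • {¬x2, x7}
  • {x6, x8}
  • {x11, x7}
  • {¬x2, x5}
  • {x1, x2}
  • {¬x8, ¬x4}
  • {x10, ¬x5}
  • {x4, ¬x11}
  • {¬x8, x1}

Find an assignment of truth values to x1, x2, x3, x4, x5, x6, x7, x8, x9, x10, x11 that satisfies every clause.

x1 occurs only positively in the remaining clauses — set x1 = True.
Pure literal: x9 appears only positively; assign x9 = True.
Branch on x2: take x2 = False.
Set x3 = False and propagate.
  then x11 is forced to True.
  then x4 is forced to True.
  then x8 is forced to False.
  then x6 is forced to True.
Set x5 = True and propagate.
  then x7 is forced to True.
  then x10 is forced to True.

x1=True, x2=False, x3=False, x4=True, x5=True, x6=True, x7=True, x8=False, x9=True, x10=True, x11=True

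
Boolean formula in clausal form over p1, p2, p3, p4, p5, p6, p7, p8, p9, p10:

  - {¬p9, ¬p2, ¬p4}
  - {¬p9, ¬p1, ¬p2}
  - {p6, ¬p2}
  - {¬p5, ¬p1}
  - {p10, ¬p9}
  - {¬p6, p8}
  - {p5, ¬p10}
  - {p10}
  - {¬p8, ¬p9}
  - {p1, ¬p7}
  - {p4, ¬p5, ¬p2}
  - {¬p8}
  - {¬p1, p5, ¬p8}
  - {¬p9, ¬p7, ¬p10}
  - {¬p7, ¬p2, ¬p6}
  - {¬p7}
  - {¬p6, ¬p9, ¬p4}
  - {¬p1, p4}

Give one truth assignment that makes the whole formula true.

(p10) is a unit clause, so p10 = True.
Unit propagation: (p5) forces p5 = True.
(¬p1) is a unit clause, so p1 = False.
(¬p7) is a unit clause, so p7 = False.
The clause (¬p8) is unit: p8 must be False.
The clause (¬p6) is unit: p6 must be False.
(¬p2) is a unit clause, so p2 = False.
p3, p4, p9 are now unconstrained; take p3 = True, p4 = True, p9 = False.

p1 = F, p2 = F, p3 = T, p4 = T, p5 = T, p6 = F, p7 = F, p8 = F, p9 = F, p10 = T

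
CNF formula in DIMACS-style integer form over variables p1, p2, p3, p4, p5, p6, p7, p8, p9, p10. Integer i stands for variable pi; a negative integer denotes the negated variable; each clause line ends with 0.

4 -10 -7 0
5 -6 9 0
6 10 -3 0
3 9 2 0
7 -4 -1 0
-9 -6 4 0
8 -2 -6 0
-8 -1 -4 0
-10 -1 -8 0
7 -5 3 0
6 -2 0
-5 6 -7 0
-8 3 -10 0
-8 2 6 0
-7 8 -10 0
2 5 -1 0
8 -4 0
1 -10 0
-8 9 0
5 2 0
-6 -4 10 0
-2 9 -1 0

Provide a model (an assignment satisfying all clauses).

p1 = 0, p2 = 0, p3 = 1, p4 = 0, p5 = 1, p6 = 1, p7 = 1, p8 = 0, p9 = 0, p10 = 0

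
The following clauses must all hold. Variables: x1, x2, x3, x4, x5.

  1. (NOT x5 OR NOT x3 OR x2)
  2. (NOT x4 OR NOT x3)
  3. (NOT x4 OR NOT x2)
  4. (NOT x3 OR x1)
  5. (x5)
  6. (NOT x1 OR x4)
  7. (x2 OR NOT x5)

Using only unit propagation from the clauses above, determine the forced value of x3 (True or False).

Unit clause (x5) sets x5 = True.
From (NOT x5 OR x2) and x5 = True: x2 = True.
(NOT x4 OR NOT x2): since x2 = True, the clause reduces to (NOT x4). x4 = False.
From (NOT x1 OR x4) and x4 = False: x1 = False.
(NOT x3 OR x1) with x1 = False leaves only NOT x3, so x3 = False.

False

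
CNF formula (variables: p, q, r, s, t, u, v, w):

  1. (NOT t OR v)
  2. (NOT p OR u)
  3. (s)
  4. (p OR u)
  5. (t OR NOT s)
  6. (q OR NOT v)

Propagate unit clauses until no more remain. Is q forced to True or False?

True

(s) stands alone — s = True.
In (NOT s OR t), NOT s is now false; t must hold, so t = True.
From (NOT t OR v) and t = True: v = True.
(q OR NOT v): since v = True, the clause reduces to (q). q = True.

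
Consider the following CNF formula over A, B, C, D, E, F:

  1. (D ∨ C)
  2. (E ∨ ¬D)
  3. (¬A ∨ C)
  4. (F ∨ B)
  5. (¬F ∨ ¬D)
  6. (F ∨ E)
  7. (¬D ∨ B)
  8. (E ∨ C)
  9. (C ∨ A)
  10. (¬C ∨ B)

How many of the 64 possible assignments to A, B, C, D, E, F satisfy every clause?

Case analysis on C and D:
  C=1, D=1: remaining (A,B,E,F) ∈ {(0,1,1,0); (1,1,1,0)} — 2.
  C=1, D=0: A free; 3 ways for (B,E,F) × 2^1 = 6.
  C=0, D=1: a clause becomes empty — 0.
  C=0, D=0: a clause becomes empty — 0.
Total: 2 + 6 + 0 + 0 = 8.

8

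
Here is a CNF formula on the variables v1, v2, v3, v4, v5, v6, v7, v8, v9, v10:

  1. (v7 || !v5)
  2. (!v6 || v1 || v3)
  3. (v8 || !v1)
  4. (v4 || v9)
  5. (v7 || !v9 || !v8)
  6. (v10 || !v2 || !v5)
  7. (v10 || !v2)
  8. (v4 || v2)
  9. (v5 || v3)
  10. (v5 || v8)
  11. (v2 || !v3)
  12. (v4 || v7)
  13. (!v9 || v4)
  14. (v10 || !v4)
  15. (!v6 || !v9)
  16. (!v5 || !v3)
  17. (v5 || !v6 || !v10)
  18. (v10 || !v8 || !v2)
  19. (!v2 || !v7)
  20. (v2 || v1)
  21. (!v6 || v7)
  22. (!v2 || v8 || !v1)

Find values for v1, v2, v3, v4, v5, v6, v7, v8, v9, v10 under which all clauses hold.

v1 = T, v2 = T, v3 = T, v4 = T, v5 = F, v6 = F, v7 = F, v8 = T, v9 = F, v10 = T

Check each clause:
  1. (v7 || !v5) — !v5 is true.
  2. (!v6 || v1 || v3) — v1 is true.
  3. (v8 || !v1) — v8 is true.
  4. (v4 || v9) — v4 is true.
  5. (!v8 || v7 || !v9) — !v9 is true.
  6. (!v2 || !v5 || v10) — v10 is true.
  7. (!v2 || v10) — v10 is true.
  8. (v4 || v2) — v2 is true.
  9. (v5 || v3) — v3 is true.
  10. (v5 || v8) — v8 is true.
  11. (!v3 || v2) — v2 is true.
  12. (v7 || v4) — v4 is true.
  13. (!v9 || v4) — v4 is true.
  14. (v10 || !v4) — v10 is true.
  15. (!v6 || !v9) — !v6 is true.
  16. (!v3 || !v5) — !v5 is true.
  17. (!v6 || v5 || !v10) — !v6 is true.
  18. (v10 || !v8 || !v2) — v10 is true.
  19. (!v2 || !v7) — !v7 is true.
  20. (v1 || v2) — v1 is true.
  21. (v7 || !v6) — !v6 is true.
  22. (!v2 || !v1 || v8) — v8 is true.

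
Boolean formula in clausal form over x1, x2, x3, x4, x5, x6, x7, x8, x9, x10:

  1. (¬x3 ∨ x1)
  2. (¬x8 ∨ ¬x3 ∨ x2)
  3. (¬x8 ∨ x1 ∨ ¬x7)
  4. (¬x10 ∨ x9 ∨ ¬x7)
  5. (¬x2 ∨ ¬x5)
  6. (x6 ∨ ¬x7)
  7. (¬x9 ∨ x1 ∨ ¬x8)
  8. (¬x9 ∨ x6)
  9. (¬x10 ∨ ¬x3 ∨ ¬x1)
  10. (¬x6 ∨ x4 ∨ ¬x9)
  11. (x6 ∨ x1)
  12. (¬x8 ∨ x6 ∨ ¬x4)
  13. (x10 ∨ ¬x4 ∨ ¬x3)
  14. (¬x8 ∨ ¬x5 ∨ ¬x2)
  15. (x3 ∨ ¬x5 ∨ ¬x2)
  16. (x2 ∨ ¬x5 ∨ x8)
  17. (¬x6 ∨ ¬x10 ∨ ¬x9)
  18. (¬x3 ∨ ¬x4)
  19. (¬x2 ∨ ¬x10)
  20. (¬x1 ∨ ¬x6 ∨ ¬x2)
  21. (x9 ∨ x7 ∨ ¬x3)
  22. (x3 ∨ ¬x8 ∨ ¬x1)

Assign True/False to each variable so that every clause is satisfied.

x1=False, x2=False, x3=False, x4=False, x5=False, x6=True, x7=False, x8=False, x9=False, x10=True

Pure literal: x5 appears only negated; assign x5 = False.
Set x1 = False and propagate.
  then x3 is forced to False.
  then x6 is forced to True.
Set x2 = False and propagate.
Set x4 = False and propagate.
  then x9 is forced to False.
The remaining clauses are satisfied by x7 = False, x8 = False, x10 = True.
Every clause has at least one true literal under this assignment.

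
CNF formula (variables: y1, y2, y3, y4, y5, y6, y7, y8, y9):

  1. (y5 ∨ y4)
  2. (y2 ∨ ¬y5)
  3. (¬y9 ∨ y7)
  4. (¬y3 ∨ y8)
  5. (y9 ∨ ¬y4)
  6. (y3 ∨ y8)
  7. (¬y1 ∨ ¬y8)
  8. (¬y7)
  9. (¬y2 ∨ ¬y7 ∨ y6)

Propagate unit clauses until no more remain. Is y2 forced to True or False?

(¬y7) is a unit clause: y7 = False.
From (¬y9 ∨ y7) and y7 = False: y9 = False.
From (y9 ∨ ¬y4) and y9 = False: y4 = False.
(y4 ∨ y5): since y4 = False, the clause reduces to (y5). y5 = True.
(y2 ∨ ¬y5): since y5 = True, the clause reduces to (y2). y2 = True.

True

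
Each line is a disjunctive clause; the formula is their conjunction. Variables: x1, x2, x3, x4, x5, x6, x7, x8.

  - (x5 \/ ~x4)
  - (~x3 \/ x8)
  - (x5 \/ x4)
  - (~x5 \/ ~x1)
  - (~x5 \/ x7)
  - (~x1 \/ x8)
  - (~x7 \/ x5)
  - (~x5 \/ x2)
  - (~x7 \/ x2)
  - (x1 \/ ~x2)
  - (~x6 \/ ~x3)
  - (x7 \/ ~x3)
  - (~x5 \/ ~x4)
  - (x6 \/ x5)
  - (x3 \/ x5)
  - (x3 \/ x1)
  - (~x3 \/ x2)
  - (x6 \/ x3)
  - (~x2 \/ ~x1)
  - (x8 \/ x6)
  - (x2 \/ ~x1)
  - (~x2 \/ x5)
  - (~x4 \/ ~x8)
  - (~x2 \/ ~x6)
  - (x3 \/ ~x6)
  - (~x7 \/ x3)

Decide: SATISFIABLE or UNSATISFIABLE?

UNSATISFIABLE

x5 = True:
  propagation gives x1=False, x7=True, x2=True; an empty clause results — contradiction.
x5 = False:
  propagation gives x4=False; an empty clause results — contradiction.
Every branch closes, so no satisfying assignment exists.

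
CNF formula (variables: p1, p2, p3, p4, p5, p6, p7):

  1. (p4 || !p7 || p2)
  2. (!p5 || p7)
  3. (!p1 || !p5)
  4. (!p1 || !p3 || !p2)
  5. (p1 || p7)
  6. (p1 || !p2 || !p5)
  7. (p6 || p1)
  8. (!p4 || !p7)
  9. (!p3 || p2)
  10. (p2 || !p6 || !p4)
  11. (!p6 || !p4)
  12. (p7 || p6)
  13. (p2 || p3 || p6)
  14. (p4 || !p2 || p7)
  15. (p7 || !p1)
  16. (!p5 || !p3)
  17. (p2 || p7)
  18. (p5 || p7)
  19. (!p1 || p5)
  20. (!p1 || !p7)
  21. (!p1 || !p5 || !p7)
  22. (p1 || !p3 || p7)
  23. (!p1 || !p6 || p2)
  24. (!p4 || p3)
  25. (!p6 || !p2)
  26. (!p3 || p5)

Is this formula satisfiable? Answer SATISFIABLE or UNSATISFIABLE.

UNSATISFIABLE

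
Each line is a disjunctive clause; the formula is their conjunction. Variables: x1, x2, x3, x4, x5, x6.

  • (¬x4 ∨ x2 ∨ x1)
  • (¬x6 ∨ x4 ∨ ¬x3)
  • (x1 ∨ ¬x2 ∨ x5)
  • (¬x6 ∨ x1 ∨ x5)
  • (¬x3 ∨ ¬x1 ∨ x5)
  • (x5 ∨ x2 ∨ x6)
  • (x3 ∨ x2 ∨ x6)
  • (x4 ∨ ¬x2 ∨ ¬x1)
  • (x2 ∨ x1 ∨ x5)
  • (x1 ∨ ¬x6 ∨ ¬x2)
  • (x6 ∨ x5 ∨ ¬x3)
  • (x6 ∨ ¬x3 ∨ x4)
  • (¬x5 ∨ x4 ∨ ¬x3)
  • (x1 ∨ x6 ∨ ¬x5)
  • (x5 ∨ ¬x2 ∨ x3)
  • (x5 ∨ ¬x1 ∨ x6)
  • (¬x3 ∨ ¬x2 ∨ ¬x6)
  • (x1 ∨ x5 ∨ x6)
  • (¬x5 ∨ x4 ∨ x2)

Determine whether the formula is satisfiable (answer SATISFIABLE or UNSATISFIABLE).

SATISFIABLE

Set x1 = True and propagate.
Set x2 = False and propagate.
The remaining clauses are satisfied by x3 = False, x4 = True, x5 = False, x6 = True.
So x1 = 1, x2 = 0, x3 = 0, x4 = 1, x5 = 0, x6 = 1 is a satisfying assignment.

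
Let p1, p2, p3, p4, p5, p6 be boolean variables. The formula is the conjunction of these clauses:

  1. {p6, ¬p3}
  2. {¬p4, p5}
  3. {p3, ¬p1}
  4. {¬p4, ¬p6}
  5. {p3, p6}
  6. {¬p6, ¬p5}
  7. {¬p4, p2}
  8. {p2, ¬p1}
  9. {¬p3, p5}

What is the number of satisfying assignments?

2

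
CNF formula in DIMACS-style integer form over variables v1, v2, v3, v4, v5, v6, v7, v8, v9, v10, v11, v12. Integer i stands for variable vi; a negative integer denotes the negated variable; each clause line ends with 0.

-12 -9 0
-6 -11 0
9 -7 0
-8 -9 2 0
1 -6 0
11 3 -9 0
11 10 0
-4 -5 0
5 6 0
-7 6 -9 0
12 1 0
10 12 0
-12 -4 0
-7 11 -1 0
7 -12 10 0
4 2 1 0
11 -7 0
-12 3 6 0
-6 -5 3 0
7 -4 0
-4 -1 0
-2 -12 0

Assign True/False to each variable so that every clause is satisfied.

v1 = T, v2 = F, v3 = F, v4 = F, v5 = T, v6 = F, v7 = F, v8 = F, v9 = F, v10 = T, v11 = T, v12 = F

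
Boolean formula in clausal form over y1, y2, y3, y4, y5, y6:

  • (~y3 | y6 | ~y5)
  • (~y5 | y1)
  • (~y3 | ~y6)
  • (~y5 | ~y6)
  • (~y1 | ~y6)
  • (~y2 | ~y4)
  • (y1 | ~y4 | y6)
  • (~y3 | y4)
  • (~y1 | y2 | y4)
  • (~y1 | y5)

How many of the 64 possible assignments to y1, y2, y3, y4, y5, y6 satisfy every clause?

7

The models are:
  y1=F y2=F y3=F y4=F y5=F y6=F
  y1=F y2=F y3=F y4=F y5=F y6=T
  y1=F y2=F y3=F y4=T y5=F y6=T
  y1=F y2=T y3=F y4=F y5=F y6=F
  y1=F y2=T y3=F y4=F y5=F y6=T
  y1=T y2=F y3=F y4=T y5=T y6=F
  y1=T y2=T y3=F y4=F y5=T y6=F
Count: 7.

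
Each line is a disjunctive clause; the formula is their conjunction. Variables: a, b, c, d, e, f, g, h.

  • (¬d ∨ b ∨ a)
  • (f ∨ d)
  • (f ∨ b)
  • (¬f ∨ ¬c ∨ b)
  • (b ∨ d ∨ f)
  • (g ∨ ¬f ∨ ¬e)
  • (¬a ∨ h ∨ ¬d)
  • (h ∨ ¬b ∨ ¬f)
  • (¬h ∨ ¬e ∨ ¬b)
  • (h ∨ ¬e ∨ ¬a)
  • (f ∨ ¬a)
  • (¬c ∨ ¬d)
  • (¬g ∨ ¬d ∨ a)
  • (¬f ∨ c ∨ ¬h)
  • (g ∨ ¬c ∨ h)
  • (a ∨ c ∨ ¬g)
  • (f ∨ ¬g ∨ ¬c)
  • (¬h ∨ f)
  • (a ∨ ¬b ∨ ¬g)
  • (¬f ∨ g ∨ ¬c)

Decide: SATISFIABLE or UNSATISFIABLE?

SATISFIABLE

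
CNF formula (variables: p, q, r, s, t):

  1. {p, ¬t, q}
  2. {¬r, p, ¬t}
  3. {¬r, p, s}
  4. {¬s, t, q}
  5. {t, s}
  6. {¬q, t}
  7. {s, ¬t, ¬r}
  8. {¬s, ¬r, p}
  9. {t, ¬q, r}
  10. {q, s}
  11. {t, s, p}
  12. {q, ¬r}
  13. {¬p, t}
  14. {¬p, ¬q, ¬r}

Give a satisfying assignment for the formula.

Set p = False and propagate.
Set q = True and propagate.
  then t is forced to True.
  then r is forced to False.
s is now unconstrained; take s = False.
Every clause has at least one true literal under this assignment.

p = F, q = T, r = F, s = F, t = T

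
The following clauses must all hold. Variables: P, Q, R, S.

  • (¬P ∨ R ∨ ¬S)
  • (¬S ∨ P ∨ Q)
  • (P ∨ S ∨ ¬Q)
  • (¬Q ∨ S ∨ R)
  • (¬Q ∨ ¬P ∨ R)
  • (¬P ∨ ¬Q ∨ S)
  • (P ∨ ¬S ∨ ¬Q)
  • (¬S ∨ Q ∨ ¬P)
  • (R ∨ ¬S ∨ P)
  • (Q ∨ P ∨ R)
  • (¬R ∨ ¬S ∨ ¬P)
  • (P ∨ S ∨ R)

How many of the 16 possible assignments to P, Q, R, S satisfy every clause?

The models are:
  P=0 Q=0 R=1 S=0
  P=1 Q=0 R=0 S=0
  P=1 Q=0 R=1 S=0
That's 3 in total.

3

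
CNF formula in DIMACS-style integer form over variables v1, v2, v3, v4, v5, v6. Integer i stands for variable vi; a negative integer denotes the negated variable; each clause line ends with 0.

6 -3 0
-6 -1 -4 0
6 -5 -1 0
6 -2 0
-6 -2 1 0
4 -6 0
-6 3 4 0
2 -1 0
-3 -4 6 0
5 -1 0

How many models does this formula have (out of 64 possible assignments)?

8

Satisfying assignments:
  v1=0 v2=0 v3=0 v4=0 v5=0 v6=0
  v1=0 v2=0 v3=0 v4=0 v5=1 v6=0
  v1=0 v2=0 v3=0 v4=1 v5=0 v6=0
  v1=0 v2=0 v3=0 v4=1 v5=0 v6=1
  v1=0 v2=0 v3=0 v4=1 v5=1 v6=0
  v1=0 v2=0 v3=0 v4=1 v5=1 v6=1
  v1=0 v2=0 v3=1 v4=1 v5=0 v6=1
  v1=0 v2=0 v3=1 v4=1 v5=1 v6=1
Count: 8.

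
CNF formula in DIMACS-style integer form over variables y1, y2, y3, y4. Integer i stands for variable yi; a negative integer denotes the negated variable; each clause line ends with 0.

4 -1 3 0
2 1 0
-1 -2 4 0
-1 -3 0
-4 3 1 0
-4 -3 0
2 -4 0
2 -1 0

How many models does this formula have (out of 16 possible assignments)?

Satisfying assignments:
  y1=0 y2=1 y3=0 y4=0
  y1=0 y2=1 y3=1 y4=0
  y1=1 y2=1 y3=0 y4=1
Count: 3.

3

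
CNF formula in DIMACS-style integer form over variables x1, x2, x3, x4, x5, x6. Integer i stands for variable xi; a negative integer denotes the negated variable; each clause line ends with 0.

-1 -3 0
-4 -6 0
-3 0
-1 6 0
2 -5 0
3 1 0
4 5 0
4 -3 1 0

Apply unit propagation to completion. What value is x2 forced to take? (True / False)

(NOT x3) stands alone — x3 = False.
(x3 OR x1) with x3 = False leaves only x1, so x1 = True.
(NOT x1 OR x6) with x1 = True leaves only x6, so x6 = True.
(NOT x4 OR NOT x6): since x6 = True, the clause reduces to (NOT x4). x4 = False.
In (x5 OR x4), x4 is now false; x5 must hold, so x5 = True.
From (NOT x5 OR x2) and x5 = True: x2 = True.

True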